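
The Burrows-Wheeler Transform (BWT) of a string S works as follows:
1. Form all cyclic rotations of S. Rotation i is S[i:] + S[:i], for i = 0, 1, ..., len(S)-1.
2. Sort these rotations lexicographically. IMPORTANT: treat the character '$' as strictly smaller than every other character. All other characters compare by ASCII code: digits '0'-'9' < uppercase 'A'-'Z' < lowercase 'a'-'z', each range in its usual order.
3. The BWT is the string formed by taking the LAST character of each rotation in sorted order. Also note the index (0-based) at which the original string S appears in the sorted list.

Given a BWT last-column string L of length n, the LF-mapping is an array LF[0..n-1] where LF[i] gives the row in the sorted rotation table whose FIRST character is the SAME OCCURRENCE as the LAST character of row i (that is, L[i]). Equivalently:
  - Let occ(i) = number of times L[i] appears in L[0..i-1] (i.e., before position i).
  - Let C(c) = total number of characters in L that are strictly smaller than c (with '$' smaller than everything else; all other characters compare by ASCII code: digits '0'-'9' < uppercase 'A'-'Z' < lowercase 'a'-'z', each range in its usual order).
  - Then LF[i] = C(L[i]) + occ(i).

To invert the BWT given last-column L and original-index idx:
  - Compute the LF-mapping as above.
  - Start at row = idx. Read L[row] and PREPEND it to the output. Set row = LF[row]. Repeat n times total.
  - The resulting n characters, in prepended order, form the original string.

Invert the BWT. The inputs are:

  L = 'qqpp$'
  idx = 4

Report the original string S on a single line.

LF mapping: 3 4 1 2 0
Walk LF starting at row 4, prepending L[row]:
  step 1: row=4, L[4]='$', prepend. Next row=LF[4]=0
  step 2: row=0, L[0]='q', prepend. Next row=LF[0]=3
  step 3: row=3, L[3]='p', prepend. Next row=LF[3]=2
  step 4: row=2, L[2]='p', prepend. Next row=LF[2]=1
  step 5: row=1, L[1]='q', prepend. Next row=LF[1]=4
Reversed output: qppq$

Answer: qppq$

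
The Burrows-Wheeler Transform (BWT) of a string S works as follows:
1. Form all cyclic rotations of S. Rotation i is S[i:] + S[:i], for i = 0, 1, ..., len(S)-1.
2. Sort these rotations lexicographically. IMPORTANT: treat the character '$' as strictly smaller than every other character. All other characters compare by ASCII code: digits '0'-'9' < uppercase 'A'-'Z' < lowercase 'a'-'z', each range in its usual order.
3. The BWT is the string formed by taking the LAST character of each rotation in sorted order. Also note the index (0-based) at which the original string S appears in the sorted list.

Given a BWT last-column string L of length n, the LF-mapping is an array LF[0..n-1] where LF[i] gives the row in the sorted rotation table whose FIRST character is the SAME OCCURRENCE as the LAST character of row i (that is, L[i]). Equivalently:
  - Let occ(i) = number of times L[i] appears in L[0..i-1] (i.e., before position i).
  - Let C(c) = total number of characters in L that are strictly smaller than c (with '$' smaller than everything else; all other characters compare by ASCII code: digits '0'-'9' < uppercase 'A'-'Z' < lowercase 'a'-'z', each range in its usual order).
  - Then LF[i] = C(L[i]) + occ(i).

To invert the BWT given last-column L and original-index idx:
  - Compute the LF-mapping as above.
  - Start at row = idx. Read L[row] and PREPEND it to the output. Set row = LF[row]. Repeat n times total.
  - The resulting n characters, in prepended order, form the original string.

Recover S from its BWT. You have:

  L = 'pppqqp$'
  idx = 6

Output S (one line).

LF mapping: 1 2 3 5 6 4 0
Walk LF starting at row 6, prepending L[row]:
  step 1: row=6, L[6]='$', prepend. Next row=LF[6]=0
  step 2: row=0, L[0]='p', prepend. Next row=LF[0]=1
  step 3: row=1, L[1]='p', prepend. Next row=LF[1]=2
  step 4: row=2, L[2]='p', prepend. Next row=LF[2]=3
  step 5: row=3, L[3]='q', prepend. Next row=LF[3]=5
  step 6: row=5, L[5]='p', prepend. Next row=LF[5]=4
  step 7: row=4, L[4]='q', prepend. Next row=LF[4]=6
Reversed output: qpqppp$

Answer: qpqppp$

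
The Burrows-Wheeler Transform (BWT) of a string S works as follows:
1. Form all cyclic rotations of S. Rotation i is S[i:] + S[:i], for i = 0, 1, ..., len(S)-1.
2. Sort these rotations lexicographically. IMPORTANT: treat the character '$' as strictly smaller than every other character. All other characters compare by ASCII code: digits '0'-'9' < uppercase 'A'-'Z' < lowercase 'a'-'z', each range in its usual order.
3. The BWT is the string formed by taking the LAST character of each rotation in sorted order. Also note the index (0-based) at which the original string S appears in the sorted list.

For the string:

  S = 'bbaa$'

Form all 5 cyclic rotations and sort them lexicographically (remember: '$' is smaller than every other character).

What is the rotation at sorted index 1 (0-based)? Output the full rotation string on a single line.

All 5 rotations (rotation i = S[i:]+S[:i]):
  rot[0] = bbaa$
  rot[1] = baa$b
  rot[2] = aa$bb
  rot[3] = a$bba
  rot[4] = $bbaa
Sorted (with $ < everything):
  sorted[0] = $bbaa
  sorted[1] = a$bba
  sorted[2] = aa$bb
  sorted[3] = baa$b
  sorted[4] = bbaa$
sorted[1] = a$bba

Answer: a$bba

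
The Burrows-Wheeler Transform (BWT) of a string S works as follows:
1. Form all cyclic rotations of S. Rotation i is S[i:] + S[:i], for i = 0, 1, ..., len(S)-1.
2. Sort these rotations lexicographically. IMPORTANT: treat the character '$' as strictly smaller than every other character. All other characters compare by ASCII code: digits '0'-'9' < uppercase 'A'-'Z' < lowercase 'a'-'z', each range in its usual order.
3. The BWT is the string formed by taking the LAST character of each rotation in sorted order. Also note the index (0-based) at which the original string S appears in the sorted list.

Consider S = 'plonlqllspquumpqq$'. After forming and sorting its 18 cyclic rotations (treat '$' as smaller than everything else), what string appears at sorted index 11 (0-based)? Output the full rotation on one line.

Answer: q$plonlqllspquumpq

Derivation:
All 18 rotations (rotation i = S[i:]+S[:i]):
  rot[0] = plonlqllspquumpqq$
  rot[1] = lonlqllspquumpqq$p
  rot[2] = onlqllspquumpqq$pl
  rot[3] = nlqllspquumpqq$plo
  rot[4] = lqllspquumpqq$plon
  rot[5] = qllspquumpqq$plonl
  rot[6] = llspquumpqq$plonlq
  rot[7] = lspquumpqq$plonlql
  rot[8] = spquumpqq$plonlqll
  rot[9] = pquumpqq$plonlqlls
  rot[10] = quumpqq$plonlqllsp
  rot[11] = uumpqq$plonlqllspq
  rot[12] = umpqq$plonlqllspqu
  rot[13] = mpqq$plonlqllspquu
  rot[14] = pqq$plonlqllspquum
  rot[15] = qq$plonlqllspquump
  rot[16] = q$plonlqllspquumpq
  rot[17] = $plonlqllspquumpqq
Sorted (with $ < everything):
  sorted[0] = $plonlqllspquumpqq
  sorted[1] = llspquumpqq$plonlq
  sorted[2] = lonlqllspquumpqq$p
  sorted[3] = lqllspquumpqq$plon
  sorted[4] = lspquumpqq$plonlql
  sorted[5] = mpqq$plonlqllspquu
  sorted[6] = nlqllspquumpqq$plo
  sorted[7] = onlqllspquumpqq$pl
  sorted[8] = plonlqllspquumpqq$
  sorted[9] = pqq$plonlqllspquum
  sorted[10] = pquumpqq$plonlqlls
  sorted[11] = q$plonlqllspquumpq
  sorted[12] = qllspquumpqq$plonl
  sorted[13] = qq$plonlqllspquump
  sorted[14] = quumpqq$plonlqllsp
  sorted[15] = spquumpqq$plonlqll
  sorted[16] = umpqq$plonlqllspqu
  sorted[17] = uumpqq$plonlqllspq
sorted[11] = q$plonlqllspquumpq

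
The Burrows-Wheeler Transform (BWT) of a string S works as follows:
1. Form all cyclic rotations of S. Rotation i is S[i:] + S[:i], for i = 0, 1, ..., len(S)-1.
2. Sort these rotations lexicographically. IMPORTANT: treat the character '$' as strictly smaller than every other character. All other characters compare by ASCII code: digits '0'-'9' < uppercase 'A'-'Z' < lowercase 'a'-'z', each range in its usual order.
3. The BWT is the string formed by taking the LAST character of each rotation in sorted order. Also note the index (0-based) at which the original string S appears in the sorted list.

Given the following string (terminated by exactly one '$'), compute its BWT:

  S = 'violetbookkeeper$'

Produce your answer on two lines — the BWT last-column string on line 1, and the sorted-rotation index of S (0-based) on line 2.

All 17 rotations (rotation i = S[i:]+S[:i]):
  rot[0] = violetbookkeeper$
  rot[1] = ioletbookkeeper$v
  rot[2] = oletbookkeeper$vi
  rot[3] = letbookkeeper$vio
  rot[4] = etbookkeeper$viol
  rot[5] = tbookkeeper$viole
  rot[6] = bookkeeper$violet
  rot[7] = ookkeeper$violetb
  rot[8] = okkeeper$violetbo
  rot[9] = kkeeper$violetboo
  rot[10] = keeper$violetbook
  rot[11] = eeper$violetbookk
  rot[12] = eper$violetbookke
  rot[13] = per$violetbookkee
  rot[14] = er$violetbookkeep
  rot[15] = r$violetbookkeepe
  rot[16] = $violetbookkeeper
Sorted (with $ < everything):
  sorted[0] = $violetbookkeeper  (last char: 'r')
  sorted[1] = bookkeeper$violet  (last char: 't')
  sorted[2] = eeper$violetbookk  (last char: 'k')
  sorted[3] = eper$violetbookke  (last char: 'e')
  sorted[4] = er$violetbookkeep  (last char: 'p')
  sorted[5] = etbookkeeper$viol  (last char: 'l')
  sorted[6] = ioletbookkeeper$v  (last char: 'v')
  sorted[7] = keeper$violetbook  (last char: 'k')
  sorted[8] = kkeeper$violetboo  (last char: 'o')
  sorted[9] = letbookkeeper$vio  (last char: 'o')
  sorted[10] = okkeeper$violetbo  (last char: 'o')
  sorted[11] = oletbookkeeper$vi  (last char: 'i')
  sorted[12] = ookkeeper$violetb  (last char: 'b')
  sorted[13] = per$violetbookkee  (last char: 'e')
  sorted[14] = r$violetbookkeepe  (last char: 'e')
  sorted[15] = tbookkeeper$viole  (last char: 'e')
  sorted[16] = violetbookkeeper$  (last char: '$')
Last column: rtkeplvkoooibeee$
Original string S is at sorted index 16

Answer: rtkeplvkoooibeee$
16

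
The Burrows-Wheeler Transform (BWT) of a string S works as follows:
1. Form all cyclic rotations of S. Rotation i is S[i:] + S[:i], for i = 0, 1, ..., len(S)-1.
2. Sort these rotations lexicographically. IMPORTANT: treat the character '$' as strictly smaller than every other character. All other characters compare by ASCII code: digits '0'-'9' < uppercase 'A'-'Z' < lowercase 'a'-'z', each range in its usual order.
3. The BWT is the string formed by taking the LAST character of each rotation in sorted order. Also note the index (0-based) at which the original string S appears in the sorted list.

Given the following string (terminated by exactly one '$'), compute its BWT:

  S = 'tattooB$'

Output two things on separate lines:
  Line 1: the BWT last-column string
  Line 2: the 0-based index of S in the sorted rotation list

All 8 rotations (rotation i = S[i:]+S[:i]):
  rot[0] = tattooB$
  rot[1] = attooB$t
  rot[2] = ttooB$ta
  rot[3] = tooB$tat
  rot[4] = ooB$tatt
  rot[5] = oB$tatto
  rot[6] = B$tattoo
  rot[7] = $tattooB
Sorted (with $ < everything):
  sorted[0] = $tattooB  (last char: 'B')
  sorted[1] = B$tattoo  (last char: 'o')
  sorted[2] = attooB$t  (last char: 't')
  sorted[3] = oB$tatto  (last char: 'o')
  sorted[4] = ooB$tatt  (last char: 't')
  sorted[5] = tattooB$  (last char: '$')
  sorted[6] = tooB$tat  (last char: 't')
  sorted[7] = ttooB$ta  (last char: 'a')
Last column: Botot$ta
Original string S is at sorted index 5

Answer: Botot$ta
5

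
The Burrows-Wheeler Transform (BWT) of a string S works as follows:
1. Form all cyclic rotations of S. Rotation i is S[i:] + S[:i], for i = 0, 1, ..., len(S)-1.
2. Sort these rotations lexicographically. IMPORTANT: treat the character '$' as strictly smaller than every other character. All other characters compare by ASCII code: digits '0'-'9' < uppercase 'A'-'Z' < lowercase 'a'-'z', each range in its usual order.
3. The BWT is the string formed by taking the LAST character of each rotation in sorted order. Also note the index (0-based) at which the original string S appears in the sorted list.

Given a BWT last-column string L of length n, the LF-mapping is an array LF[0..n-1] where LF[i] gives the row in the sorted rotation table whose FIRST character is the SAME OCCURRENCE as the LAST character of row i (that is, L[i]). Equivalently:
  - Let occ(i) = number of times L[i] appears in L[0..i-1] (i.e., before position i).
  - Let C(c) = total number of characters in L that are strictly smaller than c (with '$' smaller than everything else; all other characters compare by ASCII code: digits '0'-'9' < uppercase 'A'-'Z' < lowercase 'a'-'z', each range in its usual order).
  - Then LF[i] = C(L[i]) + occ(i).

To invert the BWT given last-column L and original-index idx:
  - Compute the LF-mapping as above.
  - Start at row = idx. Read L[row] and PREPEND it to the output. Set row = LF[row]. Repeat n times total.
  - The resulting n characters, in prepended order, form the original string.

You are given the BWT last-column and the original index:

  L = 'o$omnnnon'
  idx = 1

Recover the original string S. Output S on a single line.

LF mapping: 6 0 7 1 2 3 4 8 5
Walk LF starting at row 1, prepending L[row]:
  step 1: row=1, L[1]='$', prepend. Next row=LF[1]=0
  step 2: row=0, L[0]='o', prepend. Next row=LF[0]=6
  step 3: row=6, L[6]='n', prepend. Next row=LF[6]=4
  step 4: row=4, L[4]='n', prepend. Next row=LF[4]=2
  step 5: row=2, L[2]='o', prepend. Next row=LF[2]=7
  step 6: row=7, L[7]='o', prepend. Next row=LF[7]=8
  step 7: row=8, L[8]='n', prepend. Next row=LF[8]=5
  step 8: row=5, L[5]='n', prepend. Next row=LF[5]=3
  step 9: row=3, L[3]='m', prepend. Next row=LF[3]=1
Reversed output: mnnoonno$

Answer: mnnoonno$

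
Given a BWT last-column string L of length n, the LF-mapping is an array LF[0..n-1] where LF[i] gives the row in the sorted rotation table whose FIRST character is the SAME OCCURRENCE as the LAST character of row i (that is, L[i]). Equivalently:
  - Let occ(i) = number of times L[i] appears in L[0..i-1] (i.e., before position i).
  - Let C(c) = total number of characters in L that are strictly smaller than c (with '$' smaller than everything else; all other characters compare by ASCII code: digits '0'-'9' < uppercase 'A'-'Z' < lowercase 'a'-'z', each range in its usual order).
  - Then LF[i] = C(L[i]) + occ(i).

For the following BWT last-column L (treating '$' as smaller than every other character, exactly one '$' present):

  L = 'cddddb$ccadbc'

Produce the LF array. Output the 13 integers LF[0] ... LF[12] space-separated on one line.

Char counts: '$':1, 'a':1, 'b':2, 'c':4, 'd':5
C (first-col start): C('$')=0, C('a')=1, C('b')=2, C('c')=4, C('d')=8
L[0]='c': occ=0, LF[0]=C('c')+0=4+0=4
L[1]='d': occ=0, LF[1]=C('d')+0=8+0=8
L[2]='d': occ=1, LF[2]=C('d')+1=8+1=9
L[3]='d': occ=2, LF[3]=C('d')+2=8+2=10
L[4]='d': occ=3, LF[4]=C('d')+3=8+3=11
L[5]='b': occ=0, LF[5]=C('b')+0=2+0=2
L[6]='$': occ=0, LF[6]=C('$')+0=0+0=0
L[7]='c': occ=1, LF[7]=C('c')+1=4+1=5
L[8]='c': occ=2, LF[8]=C('c')+2=4+2=6
L[9]='a': occ=0, LF[9]=C('a')+0=1+0=1
L[10]='d': occ=4, LF[10]=C('d')+4=8+4=12
L[11]='b': occ=1, LF[11]=C('b')+1=2+1=3
L[12]='c': occ=3, LF[12]=C('c')+3=4+3=7

Answer: 4 8 9 10 11 2 0 5 6 1 12 3 7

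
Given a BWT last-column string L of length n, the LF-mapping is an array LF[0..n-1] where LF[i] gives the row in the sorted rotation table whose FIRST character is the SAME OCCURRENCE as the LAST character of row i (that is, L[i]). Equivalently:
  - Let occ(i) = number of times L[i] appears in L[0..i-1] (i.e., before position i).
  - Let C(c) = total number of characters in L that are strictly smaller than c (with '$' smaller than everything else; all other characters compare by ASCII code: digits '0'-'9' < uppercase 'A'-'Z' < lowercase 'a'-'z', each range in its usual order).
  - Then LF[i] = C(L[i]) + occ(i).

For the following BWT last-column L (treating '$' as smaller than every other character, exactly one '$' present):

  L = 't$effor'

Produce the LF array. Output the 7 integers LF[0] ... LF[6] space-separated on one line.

Char counts: '$':1, 'e':1, 'f':2, 'o':1, 'r':1, 't':1
C (first-col start): C('$')=0, C('e')=1, C('f')=2, C('o')=4, C('r')=5, C('t')=6
L[0]='t': occ=0, LF[0]=C('t')+0=6+0=6
L[1]='$': occ=0, LF[1]=C('$')+0=0+0=0
L[2]='e': occ=0, LF[2]=C('e')+0=1+0=1
L[3]='f': occ=0, LF[3]=C('f')+0=2+0=2
L[4]='f': occ=1, LF[4]=C('f')+1=2+1=3
L[5]='o': occ=0, LF[5]=C('o')+0=4+0=4
L[6]='r': occ=0, LF[6]=C('r')+0=5+0=5

Answer: 6 0 1 2 3 4 5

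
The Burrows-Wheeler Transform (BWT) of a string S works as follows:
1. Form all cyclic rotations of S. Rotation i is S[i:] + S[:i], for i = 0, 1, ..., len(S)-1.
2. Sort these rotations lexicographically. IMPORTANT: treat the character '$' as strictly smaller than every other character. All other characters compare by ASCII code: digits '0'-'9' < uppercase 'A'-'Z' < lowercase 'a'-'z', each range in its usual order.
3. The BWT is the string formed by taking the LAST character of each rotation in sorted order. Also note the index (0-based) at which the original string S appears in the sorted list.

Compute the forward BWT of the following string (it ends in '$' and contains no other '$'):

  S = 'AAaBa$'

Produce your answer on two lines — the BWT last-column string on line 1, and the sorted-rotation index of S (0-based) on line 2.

All 6 rotations (rotation i = S[i:]+S[:i]):
  rot[0] = AAaBa$
  rot[1] = AaBa$A
  rot[2] = aBa$AA
  rot[3] = Ba$AAa
  rot[4] = a$AAaB
  rot[5] = $AAaBa
Sorted (with $ < everything):
  sorted[0] = $AAaBa  (last char: 'a')
  sorted[1] = AAaBa$  (last char: '$')
  sorted[2] = AaBa$A  (last char: 'A')
  sorted[3] = Ba$AAa  (last char: 'a')
  sorted[4] = a$AAaB  (last char: 'B')
  sorted[5] = aBa$AA  (last char: 'A')
Last column: a$AaBA
Original string S is at sorted index 1

Answer: a$AaBA
1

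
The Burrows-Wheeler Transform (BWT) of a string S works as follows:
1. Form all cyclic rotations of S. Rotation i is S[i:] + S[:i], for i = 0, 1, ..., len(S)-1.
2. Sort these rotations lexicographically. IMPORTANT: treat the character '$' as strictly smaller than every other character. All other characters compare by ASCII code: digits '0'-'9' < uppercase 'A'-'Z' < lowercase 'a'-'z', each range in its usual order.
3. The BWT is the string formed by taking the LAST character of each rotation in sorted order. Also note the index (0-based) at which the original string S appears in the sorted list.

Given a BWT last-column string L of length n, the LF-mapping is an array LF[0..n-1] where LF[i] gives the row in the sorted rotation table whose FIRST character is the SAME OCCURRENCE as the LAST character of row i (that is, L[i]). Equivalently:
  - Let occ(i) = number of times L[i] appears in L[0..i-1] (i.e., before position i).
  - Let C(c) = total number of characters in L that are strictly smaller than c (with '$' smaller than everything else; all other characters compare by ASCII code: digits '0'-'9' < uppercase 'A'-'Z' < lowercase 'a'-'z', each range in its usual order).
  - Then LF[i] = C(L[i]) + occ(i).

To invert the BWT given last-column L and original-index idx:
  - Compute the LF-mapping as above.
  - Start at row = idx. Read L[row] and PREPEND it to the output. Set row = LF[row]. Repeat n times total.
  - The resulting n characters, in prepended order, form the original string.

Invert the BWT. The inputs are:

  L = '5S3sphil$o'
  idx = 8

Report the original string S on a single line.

Answer: philosS35$

Derivation:
LF mapping: 2 3 1 9 8 4 5 6 0 7
Walk LF starting at row 8, prepending L[row]:
  step 1: row=8, L[8]='$', prepend. Next row=LF[8]=0
  step 2: row=0, L[0]='5', prepend. Next row=LF[0]=2
  step 3: row=2, L[2]='3', prepend. Next row=LF[2]=1
  step 4: row=1, L[1]='S', prepend. Next row=LF[1]=3
  step 5: row=3, L[3]='s', prepend. Next row=LF[3]=9
  step 6: row=9, L[9]='o', prepend. Next row=LF[9]=7
  step 7: row=7, L[7]='l', prepend. Next row=LF[7]=6
  step 8: row=6, L[6]='i', prepend. Next row=LF[6]=5
  step 9: row=5, L[5]='h', prepend. Next row=LF[5]=4
  step 10: row=4, L[4]='p', prepend. Next row=LF[4]=8
Reversed output: philosS35$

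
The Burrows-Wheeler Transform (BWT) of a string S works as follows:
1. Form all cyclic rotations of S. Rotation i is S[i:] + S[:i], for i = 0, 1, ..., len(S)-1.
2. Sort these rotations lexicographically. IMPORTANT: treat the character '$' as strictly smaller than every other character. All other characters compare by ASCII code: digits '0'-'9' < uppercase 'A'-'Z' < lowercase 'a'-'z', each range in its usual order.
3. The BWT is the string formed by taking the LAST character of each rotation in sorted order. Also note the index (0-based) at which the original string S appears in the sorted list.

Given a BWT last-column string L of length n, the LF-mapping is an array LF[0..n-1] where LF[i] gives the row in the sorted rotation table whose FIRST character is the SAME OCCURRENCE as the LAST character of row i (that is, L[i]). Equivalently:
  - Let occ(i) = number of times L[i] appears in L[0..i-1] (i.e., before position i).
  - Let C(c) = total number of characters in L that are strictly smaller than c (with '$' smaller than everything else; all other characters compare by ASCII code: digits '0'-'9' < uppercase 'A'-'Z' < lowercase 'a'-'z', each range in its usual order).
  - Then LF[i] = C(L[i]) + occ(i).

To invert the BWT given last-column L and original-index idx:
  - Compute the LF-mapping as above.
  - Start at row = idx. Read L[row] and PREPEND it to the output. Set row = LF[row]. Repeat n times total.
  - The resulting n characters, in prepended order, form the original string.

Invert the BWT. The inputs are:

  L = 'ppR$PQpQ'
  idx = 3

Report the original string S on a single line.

Answer: QppPRQp$

Derivation:
LF mapping: 5 6 4 0 1 2 7 3
Walk LF starting at row 3, prepending L[row]:
  step 1: row=3, L[3]='$', prepend. Next row=LF[3]=0
  step 2: row=0, L[0]='p', prepend. Next row=LF[0]=5
  step 3: row=5, L[5]='Q', prepend. Next row=LF[5]=2
  step 4: row=2, L[2]='R', prepend. Next row=LF[2]=4
  step 5: row=4, L[4]='P', prepend. Next row=LF[4]=1
  step 6: row=1, L[1]='p', prepend. Next row=LF[1]=6
  step 7: row=6, L[6]='p', prepend. Next row=LF[6]=7
  step 8: row=7, L[7]='Q', prepend. Next row=LF[7]=3
Reversed output: QppPRQp$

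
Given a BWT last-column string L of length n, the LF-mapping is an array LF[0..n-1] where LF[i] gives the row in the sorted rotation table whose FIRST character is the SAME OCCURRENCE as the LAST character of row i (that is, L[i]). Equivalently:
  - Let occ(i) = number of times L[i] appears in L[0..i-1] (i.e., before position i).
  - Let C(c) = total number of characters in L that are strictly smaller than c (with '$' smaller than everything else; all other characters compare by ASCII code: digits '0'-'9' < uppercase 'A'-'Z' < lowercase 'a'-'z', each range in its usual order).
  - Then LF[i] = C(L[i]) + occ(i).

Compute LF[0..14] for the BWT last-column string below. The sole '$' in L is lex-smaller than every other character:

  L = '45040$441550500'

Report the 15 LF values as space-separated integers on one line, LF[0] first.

Char counts: '$':1, '0':5, '1':1, '4':4, '5':4
C (first-col start): C('$')=0, C('0')=1, C('1')=6, C('4')=7, C('5')=11
L[0]='4': occ=0, LF[0]=C('4')+0=7+0=7
L[1]='5': occ=0, LF[1]=C('5')+0=11+0=11
L[2]='0': occ=0, LF[2]=C('0')+0=1+0=1
L[3]='4': occ=1, LF[3]=C('4')+1=7+1=8
L[4]='0': occ=1, LF[4]=C('0')+1=1+1=2
L[5]='$': occ=0, LF[5]=C('$')+0=0+0=0
L[6]='4': occ=2, LF[6]=C('4')+2=7+2=9
L[7]='4': occ=3, LF[7]=C('4')+3=7+3=10
L[8]='1': occ=0, LF[8]=C('1')+0=6+0=6
L[9]='5': occ=1, LF[9]=C('5')+1=11+1=12
L[10]='5': occ=2, LF[10]=C('5')+2=11+2=13
L[11]='0': occ=2, LF[11]=C('0')+2=1+2=3
L[12]='5': occ=3, LF[12]=C('5')+3=11+3=14
L[13]='0': occ=3, LF[13]=C('0')+3=1+3=4
L[14]='0': occ=4, LF[14]=C('0')+4=1+4=5

Answer: 7 11 1 8 2 0 9 10 6 12 13 3 14 4 5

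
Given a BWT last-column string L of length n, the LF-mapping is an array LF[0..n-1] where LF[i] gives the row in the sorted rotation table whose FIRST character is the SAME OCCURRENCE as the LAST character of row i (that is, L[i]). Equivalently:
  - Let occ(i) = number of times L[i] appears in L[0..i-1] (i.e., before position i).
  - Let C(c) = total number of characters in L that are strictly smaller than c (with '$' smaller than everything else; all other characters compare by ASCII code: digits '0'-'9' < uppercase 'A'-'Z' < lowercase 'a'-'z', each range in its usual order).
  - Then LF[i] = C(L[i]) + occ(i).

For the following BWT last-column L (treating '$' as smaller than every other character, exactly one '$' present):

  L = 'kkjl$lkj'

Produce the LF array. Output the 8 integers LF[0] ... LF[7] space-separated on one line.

Char counts: '$':1, 'j':2, 'k':3, 'l':2
C (first-col start): C('$')=0, C('j')=1, C('k')=3, C('l')=6
L[0]='k': occ=0, LF[0]=C('k')+0=3+0=3
L[1]='k': occ=1, LF[1]=C('k')+1=3+1=4
L[2]='j': occ=0, LF[2]=C('j')+0=1+0=1
L[3]='l': occ=0, LF[3]=C('l')+0=6+0=6
L[4]='$': occ=0, LF[4]=C('$')+0=0+0=0
L[5]='l': occ=1, LF[5]=C('l')+1=6+1=7
L[6]='k': occ=2, LF[6]=C('k')+2=3+2=5
L[7]='j': occ=1, LF[7]=C('j')+1=1+1=2

Answer: 3 4 1 6 0 7 5 2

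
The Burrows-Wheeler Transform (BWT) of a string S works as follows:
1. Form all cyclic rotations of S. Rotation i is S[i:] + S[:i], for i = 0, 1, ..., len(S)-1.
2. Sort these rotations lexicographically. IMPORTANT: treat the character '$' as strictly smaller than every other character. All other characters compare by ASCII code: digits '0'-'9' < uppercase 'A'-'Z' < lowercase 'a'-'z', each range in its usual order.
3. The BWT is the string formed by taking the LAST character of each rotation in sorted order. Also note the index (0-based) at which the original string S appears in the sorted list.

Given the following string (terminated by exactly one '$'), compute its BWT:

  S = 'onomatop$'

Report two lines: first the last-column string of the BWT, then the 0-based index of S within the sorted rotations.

Answer: pmoon$toa
5

Derivation:
All 9 rotations (rotation i = S[i:]+S[:i]):
  rot[0] = onomatop$
  rot[1] = nomatop$o
  rot[2] = omatop$on
  rot[3] = matop$ono
  rot[4] = atop$onom
  rot[5] = top$onoma
  rot[6] = op$onomat
  rot[7] = p$onomato
  rot[8] = $onomatop
Sorted (with $ < everything):
  sorted[0] = $onomatop  (last char: 'p')
  sorted[1] = atop$onom  (last char: 'm')
  sorted[2] = matop$ono  (last char: 'o')
  sorted[3] = nomatop$o  (last char: 'o')
  sorted[4] = omatop$on  (last char: 'n')
  sorted[5] = onomatop$  (last char: '$')
  sorted[6] = op$onomat  (last char: 't')
  sorted[7] = p$onomato  (last char: 'o')
  sorted[8] = top$onoma  (last char: 'a')
Last column: pmoon$toa
Original string S is at sorted index 5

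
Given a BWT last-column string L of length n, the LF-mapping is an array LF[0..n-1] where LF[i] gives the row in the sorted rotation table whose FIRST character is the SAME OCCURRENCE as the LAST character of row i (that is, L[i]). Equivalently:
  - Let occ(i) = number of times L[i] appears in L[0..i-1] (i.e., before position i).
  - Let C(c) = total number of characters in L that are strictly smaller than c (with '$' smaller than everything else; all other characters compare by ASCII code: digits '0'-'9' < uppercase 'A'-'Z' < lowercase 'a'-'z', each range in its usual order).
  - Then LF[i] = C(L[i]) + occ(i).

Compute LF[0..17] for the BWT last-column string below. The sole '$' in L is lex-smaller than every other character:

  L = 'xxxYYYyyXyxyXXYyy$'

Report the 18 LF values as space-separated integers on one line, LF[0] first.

Char counts: '$':1, 'X':3, 'Y':4, 'x':4, 'y':6
C (first-col start): C('$')=0, C('X')=1, C('Y')=4, C('x')=8, C('y')=12
L[0]='x': occ=0, LF[0]=C('x')+0=8+0=8
L[1]='x': occ=1, LF[1]=C('x')+1=8+1=9
L[2]='x': occ=2, LF[2]=C('x')+2=8+2=10
L[3]='Y': occ=0, LF[3]=C('Y')+0=4+0=4
L[4]='Y': occ=1, LF[4]=C('Y')+1=4+1=5
L[5]='Y': occ=2, LF[5]=C('Y')+2=4+2=6
L[6]='y': occ=0, LF[6]=C('y')+0=12+0=12
L[7]='y': occ=1, LF[7]=C('y')+1=12+1=13
L[8]='X': occ=0, LF[8]=C('X')+0=1+0=1
L[9]='y': occ=2, LF[9]=C('y')+2=12+2=14
L[10]='x': occ=3, LF[10]=C('x')+3=8+3=11
L[11]='y': occ=3, LF[11]=C('y')+3=12+3=15
L[12]='X': occ=1, LF[12]=C('X')+1=1+1=2
L[13]='X': occ=2, LF[13]=C('X')+2=1+2=3
L[14]='Y': occ=3, LF[14]=C('Y')+3=4+3=7
L[15]='y': occ=4, LF[15]=C('y')+4=12+4=16
L[16]='y': occ=5, LF[16]=C('y')+5=12+5=17
L[17]='$': occ=0, LF[17]=C('$')+0=0+0=0

Answer: 8 9 10 4 5 6 12 13 1 14 11 15 2 3 7 16 17 0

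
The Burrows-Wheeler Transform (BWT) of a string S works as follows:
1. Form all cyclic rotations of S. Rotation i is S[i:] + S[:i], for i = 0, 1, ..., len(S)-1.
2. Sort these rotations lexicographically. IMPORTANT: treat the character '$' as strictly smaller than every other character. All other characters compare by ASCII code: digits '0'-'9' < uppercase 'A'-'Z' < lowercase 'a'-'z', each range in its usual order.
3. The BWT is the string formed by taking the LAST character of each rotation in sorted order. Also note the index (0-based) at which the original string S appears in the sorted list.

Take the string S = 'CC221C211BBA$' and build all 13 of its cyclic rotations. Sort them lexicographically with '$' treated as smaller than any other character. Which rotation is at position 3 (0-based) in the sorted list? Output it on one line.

All 13 rotations (rotation i = S[i:]+S[:i]):
  rot[0] = CC221C211BBA$
  rot[1] = C221C211BBA$C
  rot[2] = 221C211BBA$CC
  rot[3] = 21C211BBA$CC2
  rot[4] = 1C211BBA$CC22
  rot[5] = C211BBA$CC221
  rot[6] = 211BBA$CC221C
  rot[7] = 11BBA$CC221C2
  rot[8] = 1BBA$CC221C21
  rot[9] = BBA$CC221C211
  rot[10] = BA$CC221C211B
  rot[11] = A$CC221C211BB
  rot[12] = $CC221C211BBA
Sorted (with $ < everything):
  sorted[0] = $CC221C211BBA
  sorted[1] = 11BBA$CC221C2
  sorted[2] = 1BBA$CC221C21
  sorted[3] = 1C211BBA$CC22
  sorted[4] = 211BBA$CC221C
  sorted[5] = 21C211BBA$CC2
  sorted[6] = 221C211BBA$CC
  sorted[7] = A$CC221C211BB
  sorted[8] = BA$CC221C211B
  sorted[9] = BBA$CC221C211
  sorted[10] = C211BBA$CC221
  sorted[11] = C221C211BBA$C
  sorted[12] = CC221C211BBA$
sorted[3] = 1C211BBA$CC22

Answer: 1C211BBA$CC22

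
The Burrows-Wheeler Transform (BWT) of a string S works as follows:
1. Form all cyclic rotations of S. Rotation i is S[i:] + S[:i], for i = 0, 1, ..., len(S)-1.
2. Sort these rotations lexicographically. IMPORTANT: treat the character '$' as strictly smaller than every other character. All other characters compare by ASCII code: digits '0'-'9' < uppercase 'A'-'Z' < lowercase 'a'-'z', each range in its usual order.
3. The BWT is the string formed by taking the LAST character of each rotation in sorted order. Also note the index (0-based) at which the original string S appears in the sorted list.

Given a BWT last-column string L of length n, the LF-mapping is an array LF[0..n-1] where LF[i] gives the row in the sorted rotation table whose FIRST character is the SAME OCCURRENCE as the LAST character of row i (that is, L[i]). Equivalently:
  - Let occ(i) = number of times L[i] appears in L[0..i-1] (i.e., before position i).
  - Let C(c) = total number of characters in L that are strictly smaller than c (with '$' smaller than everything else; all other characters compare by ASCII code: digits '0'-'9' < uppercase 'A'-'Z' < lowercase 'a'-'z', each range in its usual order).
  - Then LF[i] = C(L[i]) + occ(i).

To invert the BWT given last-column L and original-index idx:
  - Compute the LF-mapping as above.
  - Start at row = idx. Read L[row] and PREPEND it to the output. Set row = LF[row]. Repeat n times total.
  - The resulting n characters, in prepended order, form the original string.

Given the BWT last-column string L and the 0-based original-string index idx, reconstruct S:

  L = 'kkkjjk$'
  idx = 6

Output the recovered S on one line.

LF mapping: 3 4 5 1 2 6 0
Walk LF starting at row 6, prepending L[row]:
  step 1: row=6, L[6]='$', prepend. Next row=LF[6]=0
  step 2: row=0, L[0]='k', prepend. Next row=LF[0]=3
  step 3: row=3, L[3]='j', prepend. Next row=LF[3]=1
  step 4: row=1, L[1]='k', prepend. Next row=LF[1]=4
  step 5: row=4, L[4]='j', prepend. Next row=LF[4]=2
  step 6: row=2, L[2]='k', prepend. Next row=LF[2]=5
  step 7: row=5, L[5]='k', prepend. Next row=LF[5]=6
Reversed output: kkjkjk$

Answer: kkjkjk$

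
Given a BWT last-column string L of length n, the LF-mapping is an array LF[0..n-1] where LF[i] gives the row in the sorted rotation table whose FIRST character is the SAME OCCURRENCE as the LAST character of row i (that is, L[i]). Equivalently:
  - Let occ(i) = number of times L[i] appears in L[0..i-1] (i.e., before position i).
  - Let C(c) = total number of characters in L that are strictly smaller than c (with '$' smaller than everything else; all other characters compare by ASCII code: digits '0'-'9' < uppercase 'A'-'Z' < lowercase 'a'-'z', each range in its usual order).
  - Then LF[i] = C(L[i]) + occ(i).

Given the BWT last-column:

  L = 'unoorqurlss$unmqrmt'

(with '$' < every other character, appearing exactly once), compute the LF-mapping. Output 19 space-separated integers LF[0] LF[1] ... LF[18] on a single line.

Char counts: '$':1, 'l':1, 'm':2, 'n':2, 'o':2, 'q':2, 'r':3, 's':2, 't':1, 'u':3
C (first-col start): C('$')=0, C('l')=1, C('m')=2, C('n')=4, C('o')=6, C('q')=8, C('r')=10, C('s')=13, C('t')=15, C('u')=16
L[0]='u': occ=0, LF[0]=C('u')+0=16+0=16
L[1]='n': occ=0, LF[1]=C('n')+0=4+0=4
L[2]='o': occ=0, LF[2]=C('o')+0=6+0=6
L[3]='o': occ=1, LF[3]=C('o')+1=6+1=7
L[4]='r': occ=0, LF[4]=C('r')+0=10+0=10
L[5]='q': occ=0, LF[5]=C('q')+0=8+0=8
L[6]='u': occ=1, LF[6]=C('u')+1=16+1=17
L[7]='r': occ=1, LF[7]=C('r')+1=10+1=11
L[8]='l': occ=0, LF[8]=C('l')+0=1+0=1
L[9]='s': occ=0, LF[9]=C('s')+0=13+0=13
L[10]='s': occ=1, LF[10]=C('s')+1=13+1=14
L[11]='$': occ=0, LF[11]=C('$')+0=0+0=0
L[12]='u': occ=2, LF[12]=C('u')+2=16+2=18
L[13]='n': occ=1, LF[13]=C('n')+1=4+1=5
L[14]='m': occ=0, LF[14]=C('m')+0=2+0=2
L[15]='q': occ=1, LF[15]=C('q')+1=8+1=9
L[16]='r': occ=2, LF[16]=C('r')+2=10+2=12
L[17]='m': occ=1, LF[17]=C('m')+1=2+1=3
L[18]='t': occ=0, LF[18]=C('t')+0=15+0=15

Answer: 16 4 6 7 10 8 17 11 1 13 14 0 18 5 2 9 12 3 15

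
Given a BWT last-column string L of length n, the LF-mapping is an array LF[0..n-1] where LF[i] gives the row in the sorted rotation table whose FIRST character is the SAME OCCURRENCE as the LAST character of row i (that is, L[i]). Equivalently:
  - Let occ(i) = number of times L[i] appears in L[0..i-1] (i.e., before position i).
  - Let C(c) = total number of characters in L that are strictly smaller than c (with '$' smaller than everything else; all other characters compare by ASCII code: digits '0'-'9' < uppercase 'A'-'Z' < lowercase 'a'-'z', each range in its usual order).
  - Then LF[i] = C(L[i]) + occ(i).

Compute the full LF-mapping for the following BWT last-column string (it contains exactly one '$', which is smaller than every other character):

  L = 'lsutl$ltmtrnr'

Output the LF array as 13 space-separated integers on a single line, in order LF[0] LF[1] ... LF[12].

Char counts: '$':1, 'l':3, 'm':1, 'n':1, 'r':2, 's':1, 't':3, 'u':1
C (first-col start): C('$')=0, C('l')=1, C('m')=4, C('n')=5, C('r')=6, C('s')=8, C('t')=9, C('u')=12
L[0]='l': occ=0, LF[0]=C('l')+0=1+0=1
L[1]='s': occ=0, LF[1]=C('s')+0=8+0=8
L[2]='u': occ=0, LF[2]=C('u')+0=12+0=12
L[3]='t': occ=0, LF[3]=C('t')+0=9+0=9
L[4]='l': occ=1, LF[4]=C('l')+1=1+1=2
L[5]='$': occ=0, LF[5]=C('$')+0=0+0=0
L[6]='l': occ=2, LF[6]=C('l')+2=1+2=3
L[7]='t': occ=1, LF[7]=C('t')+1=9+1=10
L[8]='m': occ=0, LF[8]=C('m')+0=4+0=4
L[9]='t': occ=2, LF[9]=C('t')+2=9+2=11
L[10]='r': occ=0, LF[10]=C('r')+0=6+0=6
L[11]='n': occ=0, LF[11]=C('n')+0=5+0=5
L[12]='r': occ=1, LF[12]=C('r')+1=6+1=7

Answer: 1 8 12 9 2 0 3 10 4 11 6 5 7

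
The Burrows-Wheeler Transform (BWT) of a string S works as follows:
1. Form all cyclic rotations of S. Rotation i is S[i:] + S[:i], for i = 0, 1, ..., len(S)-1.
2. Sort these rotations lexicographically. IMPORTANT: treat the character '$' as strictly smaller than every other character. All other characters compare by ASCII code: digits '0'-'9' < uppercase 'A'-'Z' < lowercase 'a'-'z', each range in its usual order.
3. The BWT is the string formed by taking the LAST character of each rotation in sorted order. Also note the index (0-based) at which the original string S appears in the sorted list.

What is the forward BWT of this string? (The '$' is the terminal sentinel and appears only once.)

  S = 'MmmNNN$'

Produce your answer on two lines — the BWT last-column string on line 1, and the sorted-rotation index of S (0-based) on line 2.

All 7 rotations (rotation i = S[i:]+S[:i]):
  rot[0] = MmmNNN$
  rot[1] = mmNNN$M
  rot[2] = mNNN$Mm
  rot[3] = NNN$Mmm
  rot[4] = NN$MmmN
  rot[5] = N$MmmNN
  rot[6] = $MmmNNN
Sorted (with $ < everything):
  sorted[0] = $MmmNNN  (last char: 'N')
  sorted[1] = MmmNNN$  (last char: '$')
  sorted[2] = N$MmmNN  (last char: 'N')
  sorted[3] = NN$MmmN  (last char: 'N')
  sorted[4] = NNN$Mmm  (last char: 'm')
  sorted[5] = mNNN$Mm  (last char: 'm')
  sorted[6] = mmNNN$M  (last char: 'M')
Last column: N$NNmmM
Original string S is at sorted index 1

Answer: N$NNmmM
1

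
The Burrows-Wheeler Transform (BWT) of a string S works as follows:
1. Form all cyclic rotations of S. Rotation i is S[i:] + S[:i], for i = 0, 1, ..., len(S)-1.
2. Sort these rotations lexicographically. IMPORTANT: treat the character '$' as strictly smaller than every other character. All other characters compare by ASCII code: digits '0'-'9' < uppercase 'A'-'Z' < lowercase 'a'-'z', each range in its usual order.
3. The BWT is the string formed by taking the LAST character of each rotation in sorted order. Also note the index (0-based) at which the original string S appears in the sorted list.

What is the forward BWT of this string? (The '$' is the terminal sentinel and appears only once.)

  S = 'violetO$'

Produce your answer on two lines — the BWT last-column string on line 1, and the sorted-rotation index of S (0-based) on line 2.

Answer: Otlvoie$
7

Derivation:
All 8 rotations (rotation i = S[i:]+S[:i]):
  rot[0] = violetO$
  rot[1] = ioletO$v
  rot[2] = oletO$vi
  rot[3] = letO$vio
  rot[4] = etO$viol
  rot[5] = tO$viole
  rot[6] = O$violet
  rot[7] = $violetO
Sorted (with $ < everything):
  sorted[0] = $violetO  (last char: 'O')
  sorted[1] = O$violet  (last char: 't')
  sorted[2] = etO$viol  (last char: 'l')
  sorted[3] = ioletO$v  (last char: 'v')
  sorted[4] = letO$vio  (last char: 'o')
  sorted[5] = oletO$vi  (last char: 'i')
  sorted[6] = tO$viole  (last char: 'e')
  sorted[7] = violetO$  (last char: '$')
Last column: Otlvoie$
Original string S is at sorted index 7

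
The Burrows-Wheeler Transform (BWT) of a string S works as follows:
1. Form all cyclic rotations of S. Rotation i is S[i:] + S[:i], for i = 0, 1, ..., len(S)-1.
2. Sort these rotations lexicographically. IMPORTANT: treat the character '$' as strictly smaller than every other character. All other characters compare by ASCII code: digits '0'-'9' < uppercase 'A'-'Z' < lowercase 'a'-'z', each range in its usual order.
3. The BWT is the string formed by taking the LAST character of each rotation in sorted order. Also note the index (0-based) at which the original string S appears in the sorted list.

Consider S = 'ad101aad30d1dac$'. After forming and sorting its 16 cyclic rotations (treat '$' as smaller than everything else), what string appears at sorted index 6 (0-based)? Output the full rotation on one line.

Answer: 30d1dac$ad101aad

Derivation:
All 16 rotations (rotation i = S[i:]+S[:i]):
  rot[0] = ad101aad30d1dac$
  rot[1] = d101aad30d1dac$a
  rot[2] = 101aad30d1dac$ad
  rot[3] = 01aad30d1dac$ad1
  rot[4] = 1aad30d1dac$ad10
  rot[5] = aad30d1dac$ad101
  rot[6] = ad30d1dac$ad101a
  rot[7] = d30d1dac$ad101aa
  rot[8] = 30d1dac$ad101aad
  rot[9] = 0d1dac$ad101aad3
  rot[10] = d1dac$ad101aad30
  rot[11] = 1dac$ad101aad30d
  rot[12] = dac$ad101aad30d1
  rot[13] = ac$ad101aad30d1d
  rot[14] = c$ad101aad30d1da
  rot[15] = $ad101aad30d1dac
Sorted (with $ < everything):
  sorted[0] = $ad101aad30d1dac
  sorted[1] = 01aad30d1dac$ad1
  sorted[2] = 0d1dac$ad101aad3
  sorted[3] = 101aad30d1dac$ad
  sorted[4] = 1aad30d1dac$ad10
  sorted[5] = 1dac$ad101aad30d
  sorted[6] = 30d1dac$ad101aad
  sorted[7] = aad30d1dac$ad101
  sorted[8] = ac$ad101aad30d1d
  sorted[9] = ad101aad30d1dac$
  sorted[10] = ad30d1dac$ad101a
  sorted[11] = c$ad101aad30d1da
  sorted[12] = d101aad30d1dac$a
  sorted[13] = d1dac$ad101aad30
  sorted[14] = d30d1dac$ad101aa
  sorted[15] = dac$ad101aad30d1
sorted[6] = 30d1dac$ad101aad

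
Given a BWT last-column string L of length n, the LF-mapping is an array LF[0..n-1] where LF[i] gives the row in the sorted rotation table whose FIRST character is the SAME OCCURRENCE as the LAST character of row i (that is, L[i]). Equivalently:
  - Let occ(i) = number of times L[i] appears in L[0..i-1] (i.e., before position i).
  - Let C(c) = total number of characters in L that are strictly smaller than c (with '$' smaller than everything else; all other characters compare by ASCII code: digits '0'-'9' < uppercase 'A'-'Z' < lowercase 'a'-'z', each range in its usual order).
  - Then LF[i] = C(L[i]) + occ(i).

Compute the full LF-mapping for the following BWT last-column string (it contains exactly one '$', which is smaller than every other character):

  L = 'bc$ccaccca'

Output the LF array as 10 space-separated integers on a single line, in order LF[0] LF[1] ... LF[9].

Char counts: '$':1, 'a':2, 'b':1, 'c':6
C (first-col start): C('$')=0, C('a')=1, C('b')=3, C('c')=4
L[0]='b': occ=0, LF[0]=C('b')+0=3+0=3
L[1]='c': occ=0, LF[1]=C('c')+0=4+0=4
L[2]='$': occ=0, LF[2]=C('$')+0=0+0=0
L[3]='c': occ=1, LF[3]=C('c')+1=4+1=5
L[4]='c': occ=2, LF[4]=C('c')+2=4+2=6
L[5]='a': occ=0, LF[5]=C('a')+0=1+0=1
L[6]='c': occ=3, LF[6]=C('c')+3=4+3=7
L[7]='c': occ=4, LF[7]=C('c')+4=4+4=8
L[8]='c': occ=5, LF[8]=C('c')+5=4+5=9
L[9]='a': occ=1, LF[9]=C('a')+1=1+1=2

Answer: 3 4 0 5 6 1 7 8 9 2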